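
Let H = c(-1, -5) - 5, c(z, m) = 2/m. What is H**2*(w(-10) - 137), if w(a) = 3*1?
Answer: -97686/25 ≈ -3907.4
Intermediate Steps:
w(a) = 3
H = -27/5 (H = 2/(-5) - 5 = 2*(-1/5) - 5 = -2/5 - 5 = -27/5 ≈ -5.4000)
H**2*(w(-10) - 137) = (-27/5)**2*(3 - 137) = (729/25)*(-134) = -97686/25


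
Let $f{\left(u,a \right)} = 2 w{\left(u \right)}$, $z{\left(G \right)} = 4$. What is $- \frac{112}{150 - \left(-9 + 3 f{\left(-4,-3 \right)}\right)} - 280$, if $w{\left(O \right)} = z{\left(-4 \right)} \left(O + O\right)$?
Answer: $- \frac{98392}{351} \approx -280.32$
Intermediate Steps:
$w{\left(O \right)} = 8 O$ ($w{\left(O \right)} = 4 \left(O + O\right) = 4 \cdot 2 O = 8 O$)
$f{\left(u,a \right)} = 16 u$ ($f{\left(u,a \right)} = 2 \cdot 8 u = 16 u$)
$- \frac{112}{150 - \left(-9 + 3 f{\left(-4,-3 \right)}\right)} - 280 = - \frac{112}{150 - \left(-9 + 3 \cdot 16 \left(-4\right)\right)} - 280 = - \frac{112}{150 + \left(9 - -192\right)} - 280 = - \frac{112}{150 + \left(9 + 192\right)} - 280 = - \frac{112}{150 + 201} - 280 = - \frac{112}{351} - 280 = - \frac{98392}{351}$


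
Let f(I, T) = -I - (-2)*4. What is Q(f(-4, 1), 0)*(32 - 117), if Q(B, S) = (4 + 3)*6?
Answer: -3570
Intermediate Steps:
f(I, T) = 8 - I (f(I, T) = -I - 1*(-8) = -I + 8 = 8 - I)
Q(B, S) = 42 (Q(B, S) = 7*6 = 42)
Q(f(-4, 1), 0)*(32 - 117) = 42*(32 - 117) = 42*(-85) = -3570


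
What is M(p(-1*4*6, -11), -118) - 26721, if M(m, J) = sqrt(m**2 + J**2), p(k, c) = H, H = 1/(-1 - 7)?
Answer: -26721 + 13*sqrt(5273)/8 ≈ -26603.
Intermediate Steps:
H = -1/8 (H = 1/(-8) = -1/8 ≈ -0.12500)
p(k, c) = -1/8
M(m, J) = sqrt(J**2 + m**2)
M(p(-1*4*6, -11), -118) - 26721 = sqrt((-118)**2 + (-1/8)**2) - 26721 = sqrt(13924 + 1/64) - 26721 = sqrt(891137/64) - 26721 = 13*sqrt(5273)/8 - 26721 = -26721 + 13*sqrt(5273)/8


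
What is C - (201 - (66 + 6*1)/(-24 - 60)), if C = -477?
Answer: -4752/7 ≈ -678.86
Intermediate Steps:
C - (201 - (66 + 6*1)/(-24 - 60)) = -477 - (201 - (66 + 6*1)/(-24 - 60)) = -477 - (201 - (66 + 6)/(-84)) = -477 - (201 - 72*(-1)/84) = -477 - (201 - 1*(-6/7)) = -477 - (201 + 6/7) = -477 - 1*1413/7 = -477 - 1413/7 = -4752/7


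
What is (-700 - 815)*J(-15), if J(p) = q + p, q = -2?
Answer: 25755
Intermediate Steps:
J(p) = -2 + p
(-700 - 815)*J(-15) = (-700 - 815)*(-2 - 15) = -1515*(-17) = 25755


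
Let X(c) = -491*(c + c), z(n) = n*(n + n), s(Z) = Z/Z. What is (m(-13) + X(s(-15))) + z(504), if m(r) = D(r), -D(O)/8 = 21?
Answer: 506882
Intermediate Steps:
D(O) = -168 (D(O) = -8*21 = -168)
m(r) = -168
s(Z) = 1
z(n) = 2*n**2 (z(n) = n*(2*n) = 2*n**2)
X(c) = -982*c
(m(-13) + X(s(-15))) + z(504) = (-168 - 982*1) + 2*504**2 = (-168 - 982) + 2*254016 = -1150 + 508032 = 506882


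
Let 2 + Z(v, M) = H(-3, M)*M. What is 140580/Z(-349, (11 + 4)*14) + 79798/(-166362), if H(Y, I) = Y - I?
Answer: -198210986/54718419 ≈ -3.6224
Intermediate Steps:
Z(v, M) = -2 + M*(-3 - M) (Z(v, M) = -2 + (-3 - M)*M = -2 + M*(-3 - M))
140580/Z(-349, (11 + 4)*14) + 79798/(-166362) = 140580/(-2 - (11 + 4)*14*(3 + (11 + 4)*14)) + 79798/(-166362) = 140580/(-2 - 15*14*(3 + 15*14)) + 79798*(-1/166362) = 140580/(-2 - 1*210*(3 + 210)) - 2347/4893 = 140580/(-2 - 1*210*213) - 2347/4893 = 140580/(-2 - 44730) - 2347/4893 = 140580/(-44732) - 2347/4893 = 140580*(-1/44732) - 2347/4893 = -35145/11183 - 2347/4893 = -198210986/54718419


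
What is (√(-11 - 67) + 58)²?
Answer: (58 + I*√78)² ≈ 3286.0 + 1024.5*I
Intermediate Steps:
(√(-11 - 67) + 58)² = (√(-78) + 58)² = (I*√78 + 58)² = (58 + I*√78)²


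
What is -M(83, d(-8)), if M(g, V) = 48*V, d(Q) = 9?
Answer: -432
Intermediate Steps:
-M(83, d(-8)) = -48*9 = -1*432 = -432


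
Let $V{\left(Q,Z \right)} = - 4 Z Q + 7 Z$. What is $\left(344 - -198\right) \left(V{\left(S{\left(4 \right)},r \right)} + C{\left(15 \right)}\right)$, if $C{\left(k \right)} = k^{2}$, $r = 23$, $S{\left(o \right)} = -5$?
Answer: $458532$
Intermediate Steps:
$V{\left(Q,Z \right)} = 7 Z - 4 Q Z$ ($V{\left(Q,Z \right)} = - 4 Q Z + 7 Z = 7 Z - 4 Q Z$)
$\left(344 - -198\right) \left(V{\left(S{\left(4 \right)},r \right)} + C{\left(15 \right)}\right) = \left(344 - -198\right) \left(23 \left(7 - -20\right) + 15^{2}\right) = \left(344 + 198\right) \left(23 \left(7 + 20\right) + 225\right) = 542 \left(23 \cdot 27 + 225\right) = 542 \left(621 + 225\right) = 542 \cdot 846 = 458532$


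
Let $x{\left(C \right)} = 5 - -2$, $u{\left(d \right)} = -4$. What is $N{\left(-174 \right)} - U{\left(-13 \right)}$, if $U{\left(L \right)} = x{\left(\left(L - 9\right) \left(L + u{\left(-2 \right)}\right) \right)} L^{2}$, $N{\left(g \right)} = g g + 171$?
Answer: $29264$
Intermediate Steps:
$x{\left(C \right)} = 7$ ($x{\left(C \right)} = 5 + 2 = 7$)
$N{\left(g \right)} = 171 + g^{2}$ ($N{\left(g \right)} = g^{2} + 171 = 171 + g^{2}$)
$U{\left(L \right)} = 7 L^{2}$
$N{\left(-174 \right)} - U{\left(-13 \right)} = \left(171 + \left(-174\right)^{2}\right) - 7 \left(-13\right)^{2} = \left(171 + 30276\right) - 7 \cdot 169 = 30447 - 1183 = 29264$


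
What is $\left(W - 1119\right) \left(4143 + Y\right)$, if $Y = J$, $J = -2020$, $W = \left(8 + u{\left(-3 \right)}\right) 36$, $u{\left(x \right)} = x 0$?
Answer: $-1764213$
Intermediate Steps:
$u{\left(x \right)} = 0$
$W = 288$ ($W = \left(8 + 0\right) 36 = 8 \cdot 36 = 288$)
$Y = -2020$
$\left(W - 1119\right) \left(4143 + Y\right) = \left(288 - 1119\right) \left(4143 - 2020\right) = \left(-831\right) 2123 = -1764213$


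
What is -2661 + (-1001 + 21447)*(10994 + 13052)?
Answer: 491641855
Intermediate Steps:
-2661 + (-1001 + 21447)*(10994 + 13052) = -2661 + 20446*24046 = -2661 + 491644516 = 491641855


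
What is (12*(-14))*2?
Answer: -336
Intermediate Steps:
(12*(-14))*2 = -168*2 = -336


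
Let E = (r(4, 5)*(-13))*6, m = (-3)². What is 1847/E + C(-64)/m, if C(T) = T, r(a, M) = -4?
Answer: -1115/936 ≈ -1.1912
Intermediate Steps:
m = 9
E = 312 (E = -4*(-13)*6 = 52*6 = 312)
1847/E + C(-64)/m = 1847/312 - 64/9 = -1115/936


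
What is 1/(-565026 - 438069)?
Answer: -1/1003095 ≈ -9.9692e-7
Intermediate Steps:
1/(-565026 - 438069) = 1/(-1003095) = -1/1003095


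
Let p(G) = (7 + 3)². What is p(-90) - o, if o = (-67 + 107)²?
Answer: -1500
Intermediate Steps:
p(G) = 100 (p(G) = 10² = 100)
o = 1600 (o = 40² = 1600)
p(-90) - o = 100 - 1*1600 = 100 - 1600 = -1500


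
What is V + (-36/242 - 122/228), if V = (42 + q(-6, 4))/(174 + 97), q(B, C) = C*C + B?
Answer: -1839055/3738174 ≈ -0.49197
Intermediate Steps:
q(B, C) = B + C² (q(B, C) = C² + B = B + C²)
V = 52/271 (V = (42 + (-6 + 4²))/(174 + 97) = (42 + (-6 + 16))/271 = (42 + 10)*(1/271) = 52*(1/271) = 52/271 ≈ 0.19188)
V + (-36/242 - 122/228) = 52/271 + (-36/242 - 122/228) = 52/271 + (-36*1/242 - 122*1/228) = 52/271 + (-18/121 - 61/114) = 52/271 - 9433/13794 = -1839055/3738174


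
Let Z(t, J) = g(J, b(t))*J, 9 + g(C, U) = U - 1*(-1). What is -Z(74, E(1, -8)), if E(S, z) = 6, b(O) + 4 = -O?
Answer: 516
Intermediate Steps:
b(O) = -4 - O
g(C, U) = -8 + U (g(C, U) = -9 + (U - 1*(-1)) = -9 + (U + 1) = -9 + (1 + U) = -8 + U)
Z(t, J) = J*(-12 - t) (Z(t, J) = (-8 + (-4 - t))*J = (-12 - t)*J = J*(-12 - t))
-Z(74, E(1, -8)) = -(-1)*6*(12 + 74) = -(-1)*6*86 = -1*(-516) = 516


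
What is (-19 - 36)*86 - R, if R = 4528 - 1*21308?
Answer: 12050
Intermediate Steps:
R = -16780 (R = 4528 - 21308 = -16780)
(-19 - 36)*86 - R = (-19 - 36)*86 - 1*(-16780) = -55*86 + 16780 = -4730 + 16780 = 12050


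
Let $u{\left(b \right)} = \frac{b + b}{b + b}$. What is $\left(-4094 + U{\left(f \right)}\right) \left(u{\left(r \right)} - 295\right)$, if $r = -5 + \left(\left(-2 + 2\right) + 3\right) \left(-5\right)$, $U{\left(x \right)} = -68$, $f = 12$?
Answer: $1223628$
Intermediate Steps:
$r = -20$ ($r = -5 + \left(0 + 3\right) \left(-5\right) = -5 + 3 \left(-5\right) = -5 - 15 = -20$)
$u{\left(b \right)} = 1$ ($u{\left(b \right)} = \frac{2 b}{2 b} = 2 b \frac{1}{2 b} = 1$)
$\left(-4094 + U{\left(f \right)}\right) \left(u{\left(r \right)} - 295\right) = \left(-4094 - 68\right) \left(1 - 295\right) = \left(-4162\right) \left(-294\right) = 1223628$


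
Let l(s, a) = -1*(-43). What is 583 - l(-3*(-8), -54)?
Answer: 540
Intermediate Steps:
l(s, a) = 43
583 - l(-3*(-8), -54) = 583 - 1*43 = 583 - 43 = 540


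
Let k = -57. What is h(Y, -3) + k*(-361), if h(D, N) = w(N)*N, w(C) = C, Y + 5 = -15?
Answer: 20586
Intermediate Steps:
Y = -20 (Y = -5 - 15 = -20)
h(D, N) = N² (h(D, N) = N*N = N²)
h(Y, -3) + k*(-361) = (-3)² - 57*(-361) = 9 + 20577 = 20586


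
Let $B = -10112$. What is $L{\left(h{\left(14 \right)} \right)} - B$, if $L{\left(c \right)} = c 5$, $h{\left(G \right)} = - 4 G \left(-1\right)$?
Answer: $10392$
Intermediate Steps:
$h{\left(G \right)} = 4 G$
$L{\left(c \right)} = 5 c$
$L{\left(h{\left(14 \right)} \right)} - B = 5 \cdot 4 \cdot 14 - -10112 = 5 \cdot 56 + 10112 = 280 + 10112 = 10392$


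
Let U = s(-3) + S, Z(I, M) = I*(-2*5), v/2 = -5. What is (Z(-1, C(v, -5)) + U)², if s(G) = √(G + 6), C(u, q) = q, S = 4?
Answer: (14 + √3)² ≈ 247.50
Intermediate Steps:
v = -10 (v = 2*(-5) = -10)
s(G) = √(6 + G)
Z(I, M) = -10*I (Z(I, M) = I*(-10) = -10*I)
U = 4 + √3 (U = √(6 - 3) + 4 = √3 + 4 = 4 + √3 ≈ 5.7320)
(Z(-1, C(v, -5)) + U)² = (-10*(-1) + (4 + √3))² = (10 + (4 + √3))² = (14 + √3)²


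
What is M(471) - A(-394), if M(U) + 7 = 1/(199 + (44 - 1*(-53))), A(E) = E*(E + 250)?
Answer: -16795927/296 ≈ -56743.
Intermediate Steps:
A(E) = E*(250 + E)
M(U) = -2071/296 (M(U) = -7 + 1/(199 + (44 - 1*(-53))) = -7 + 1/(199 + (44 + 53)) = -7 + 1/(199 + 97) = -7 + 1/296 = -2071/296)
M(471) - A(-394) = -2071/296 - (-394)*(250 - 394) = -2071/296 - (-394)*(-144) = -2071/296 - 1*56736 = -2071/296 - 56736 = -16795927/296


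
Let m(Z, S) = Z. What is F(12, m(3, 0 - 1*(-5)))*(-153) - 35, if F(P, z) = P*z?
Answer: -5543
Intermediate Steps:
F(12, m(3, 0 - 1*(-5)))*(-153) - 35 = (12*3)*(-153) - 35 = 36*(-153) - 35 = -5508 - 35 = -5543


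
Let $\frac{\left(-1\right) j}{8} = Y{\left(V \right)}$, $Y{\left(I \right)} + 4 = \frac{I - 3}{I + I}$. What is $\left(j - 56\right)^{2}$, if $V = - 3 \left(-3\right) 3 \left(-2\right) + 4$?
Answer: $\frac{498436}{625} \approx 797.5$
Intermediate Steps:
$V = -50$ ($V = - 3 \left(\left(-9\right) \left(-2\right)\right) + 4 = \left(-3\right) 18 + 4 = -54 + 4 = -50$)
$Y{\left(I \right)} = -4 + \frac{-3 + I}{2 I}$ ($Y{\left(I \right)} = -4 + \frac{I - 3}{I + I} = -4 + \frac{-3 + I}{2 I}$)
$j = \frac{694}{25}$ ($j = - 8 \frac{-3 - -350}{2 \left(-50\right)} = - 8 \cdot \frac{1}{2} \left(- \frac{1}{50}\right) \left(-3 + 350\right) = - 8 \cdot \frac{1}{2} \left(- \frac{1}{50}\right) 347 = \left(-8\right) \left(- \frac{347}{100}\right) = \frac{694}{25} \approx 27.76$)
$\left(j - 56\right)^{2} = \left(\frac{694}{25} - 56\right)^{2} = \left(- \frac{706}{25}\right)^{2} = \frac{498436}{625}$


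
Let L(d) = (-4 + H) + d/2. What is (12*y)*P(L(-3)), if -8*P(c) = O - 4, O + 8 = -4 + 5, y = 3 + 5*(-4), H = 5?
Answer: -561/2 ≈ -280.50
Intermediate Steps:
y = -17 (y = 3 - 20 = -17)
L(d) = 1 + d/2 (L(d) = (-4 + 5) + d/2 = 1 + d*(½) = 1 + d/2)
O = -7 (O = -8 + (-4 + 5) = -8 + 1 = -7)
P(c) = 11/8 (P(c) = -(-7 - 4)/8 = -⅛*(-11) = 11/8)
(12*y)*P(L(-3)) = (12*(-17))*(11/8) = -204*11/8 = -561/2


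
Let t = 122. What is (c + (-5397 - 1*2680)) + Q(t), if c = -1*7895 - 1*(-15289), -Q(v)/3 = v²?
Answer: -45335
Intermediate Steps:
Q(v) = -3*v²
c = 7394 (c = -7895 + 15289 = 7394)
(c + (-5397 - 1*2680)) + Q(t) = (7394 + (-5397 - 1*2680)) - 3*122² = (7394 + (-5397 - 2680)) - 3*14884 = (7394 - 8077) - 44652 = -683 - 44652 = -45335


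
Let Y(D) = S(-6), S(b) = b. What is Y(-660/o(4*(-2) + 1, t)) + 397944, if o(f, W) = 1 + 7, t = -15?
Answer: 397938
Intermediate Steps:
o(f, W) = 8
Y(D) = -6
Y(-660/o(4*(-2) + 1, t)) + 397944 = -6 + 397944 = 397938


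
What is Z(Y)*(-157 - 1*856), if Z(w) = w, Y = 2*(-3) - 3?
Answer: 9117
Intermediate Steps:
Y = -9 (Y = -6 - 3 = -9)
Z(Y)*(-157 - 1*856) = -9*(-157 - 1*856) = -9*(-157 - 856) = -9*(-1013) = 9117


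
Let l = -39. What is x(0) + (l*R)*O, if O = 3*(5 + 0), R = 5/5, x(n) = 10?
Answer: -575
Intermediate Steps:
R = 1 (R = 5*(⅕) = 1)
O = 15 (O = 3*5 = 15)
x(0) + (l*R)*O = 10 - 39*1*15 = 10 - 39*15 = 10 - 585 = -575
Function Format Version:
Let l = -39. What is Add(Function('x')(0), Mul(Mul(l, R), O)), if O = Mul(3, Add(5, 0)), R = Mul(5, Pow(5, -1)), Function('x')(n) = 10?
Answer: -575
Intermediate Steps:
R = 1 (R = Mul(5, Rational(1, 5)) = 1)
O = 15 (O = Mul(3, 5) = 15)
Add(Function('x')(0), Mul(Mul(l, R), O)) = Add(10, Mul(Mul(-39, 1), 15)) = Add(10, Mul(-39, 15)) = Add(10, -585) = -575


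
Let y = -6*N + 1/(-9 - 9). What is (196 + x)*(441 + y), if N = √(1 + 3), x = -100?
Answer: 123536/3 ≈ 41179.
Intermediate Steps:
N = 2 (N = √4 = 2)
y = -217/18 (y = -6*2 + 1/(-9 - 9) = -12 + 1/(-18) = -12 - 1/18 = -217/18 ≈ -12.056)
(196 + x)*(441 + y) = (196 - 100)*(441 - 217/18) = 96*(7721/18) = 123536/3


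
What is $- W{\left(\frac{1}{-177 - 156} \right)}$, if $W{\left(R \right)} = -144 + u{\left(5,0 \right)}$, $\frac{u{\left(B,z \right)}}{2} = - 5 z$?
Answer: $144$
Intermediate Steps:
$u{\left(B,z \right)} = - 10 z$ ($u{\left(B,z \right)} = 2 \left(- 5 z\right) = - 10 z$)
$W{\left(R \right)} = -144$ ($W{\left(R \right)} = -144 - 0 = -144 + 0 = -144$)
$- W{\left(\frac{1}{-177 - 156} \right)} = \left(-1\right) \left(-144\right) = 144$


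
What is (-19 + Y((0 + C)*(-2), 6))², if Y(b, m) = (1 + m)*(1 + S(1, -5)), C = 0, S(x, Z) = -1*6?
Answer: 2916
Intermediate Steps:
S(x, Z) = -6
Y(b, m) = -5 - 5*m (Y(b, m) = (1 + m)*(1 - 6) = (1 + m)*(-5) = -5 - 5*m)
(-19 + Y((0 + C)*(-2), 6))² = (-19 + (-5 - 5*6))² = (-19 + (-5 - 30))² = (-19 - 35)² = (-54)² = 2916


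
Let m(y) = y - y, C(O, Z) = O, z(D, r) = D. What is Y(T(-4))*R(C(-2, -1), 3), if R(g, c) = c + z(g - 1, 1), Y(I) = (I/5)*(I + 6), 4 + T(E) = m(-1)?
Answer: 0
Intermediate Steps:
m(y) = 0
T(E) = -4 (T(E) = -4 + 0 = -4)
Y(I) = I*(6 + I)/5 (Y(I) = (I*(⅕))*(6 + I) = (I/5)*(6 + I) = I*(6 + I)/5)
R(g, c) = -1 + c + g (R(g, c) = c + (g - 1) = c + (-1 + g) = -1 + c + g)
Y(T(-4))*R(C(-2, -1), 3) = ((⅕)*(-4)*(6 - 4))*(-1 + 3 - 2) = ((⅕)*(-4)*2)*0 = -8/5*0 = 0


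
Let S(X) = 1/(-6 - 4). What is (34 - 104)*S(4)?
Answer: 7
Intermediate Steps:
S(X) = -1/10 (S(X) = 1/(-10) = -1/10)
(34 - 104)*S(4) = (34 - 104)*(-1/10) = -70*(-1/10) = 7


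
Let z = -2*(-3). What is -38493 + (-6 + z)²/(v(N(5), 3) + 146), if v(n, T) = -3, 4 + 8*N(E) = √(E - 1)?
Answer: -38493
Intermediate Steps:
N(E) = -½ + √(-1 + E)/8 (N(E) = -½ + √(E - 1)/8 = -½ + √(-1 + E)/8)
z = 6
-38493 + (-6 + z)²/(v(N(5), 3) + 146) = -38493 + (-6 + 6)²/(-3 + 146) = -38493 + 0²/143 = -38493 + (1/143)*0 = -38493 + 0 = -38493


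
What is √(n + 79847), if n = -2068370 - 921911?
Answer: I*√2910434 ≈ 1706.0*I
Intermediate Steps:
n = -2990281
√(n + 79847) = √(-2990281 + 79847) = √(-2910434) = I*√2910434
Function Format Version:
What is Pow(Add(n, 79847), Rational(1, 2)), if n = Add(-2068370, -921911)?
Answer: Mul(I, Pow(2910434, Rational(1, 2))) ≈ Mul(1706.0, I)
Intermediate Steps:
n = -2990281
Pow(Add(n, 79847), Rational(1, 2)) = Pow(Add(-2990281, 79847), Rational(1, 2)) = Pow(-2910434, Rational(1, 2)) = Mul(I, Pow(2910434, Rational(1, 2)))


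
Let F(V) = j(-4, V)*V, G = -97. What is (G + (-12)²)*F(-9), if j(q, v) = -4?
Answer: 1692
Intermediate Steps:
F(V) = -4*V
(G + (-12)²)*F(-9) = (-97 + (-12)²)*(-4*(-9)) = (-97 + 144)*36 = 47*36 = 1692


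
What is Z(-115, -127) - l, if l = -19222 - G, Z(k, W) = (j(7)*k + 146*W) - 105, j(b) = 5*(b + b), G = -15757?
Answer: -23232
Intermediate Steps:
j(b) = 10*b (j(b) = 5*(2*b) = 10*b)
Z(k, W) = -105 + 70*k + 146*W (Z(k, W) = ((10*7)*k + 146*W) - 105 = (70*k + 146*W) - 105 = -105 + 70*k + 146*W)
l = -3465 (l = -19222 - 1*(-15757) = -19222 + 15757 = -3465)
Z(-115, -127) - l = (-105 + 70*(-115) + 146*(-127)) - 1*(-3465) = (-105 - 8050 - 18542) + 3465 = -26697 + 3465 = -23232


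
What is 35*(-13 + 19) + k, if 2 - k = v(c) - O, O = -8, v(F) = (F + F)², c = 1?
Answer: 200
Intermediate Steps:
v(F) = 4*F² (v(F) = (2*F)² = 4*F²)
k = -10 (k = 2 - (4*1² - 1*(-8)) = 2 - (4*1 + 8) = 2 - (4 + 8) = 2 - 1*12 = 2 - 12 = -10)
35*(-13 + 19) + k = 35*(-13 + 19) - 10 = 35*6 - 10 = 210 - 10 = 200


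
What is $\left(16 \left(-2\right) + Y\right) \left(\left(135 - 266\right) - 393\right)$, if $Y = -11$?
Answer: $22532$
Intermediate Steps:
$\left(16 \left(-2\right) + Y\right) \left(\left(135 - 266\right) - 393\right) = \left(16 \left(-2\right) - 11\right) \left(\left(135 - 266\right) - 393\right) = \left(-32 - 11\right) \left(-131 - 393\right) = \left(-43\right) \left(-524\right) = 22532$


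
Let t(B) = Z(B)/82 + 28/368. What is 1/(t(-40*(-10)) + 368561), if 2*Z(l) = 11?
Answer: 943/347553158 ≈ 2.7133e-6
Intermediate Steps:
Z(l) = 11/2 (Z(l) = (1/2)*11 = 11/2)
t(B) = 135/943 (t(B) = (11/2)/82 + 28/368 = (11/2)*(1/82) + 28*(1/368) = 11/164 + 7/92 = 135/943)
1/(t(-40*(-10)) + 368561) = 1/(135/943 + 368561) = 1/(347553158/943) = 943/347553158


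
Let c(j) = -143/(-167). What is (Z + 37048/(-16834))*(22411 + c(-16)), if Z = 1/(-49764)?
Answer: -862558040598335/17487554799 ≈ -49324.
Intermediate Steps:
c(j) = 143/167 (c(j) = -143*(-1/167) = 143/167)
Z = -1/49764 ≈ -2.0095e-5
(Z + 37048/(-16834))*(22411 + c(-16)) = (-1/49764 + 37048/(-16834))*(22411 + 143/167) = (-1/49764 + 37048*(-1/16834))*(3742780/167) = (-1/49764 - 18524/8417)*(3742780/167) = -921836753/418863588*3742780/167 = -862558040598335/17487554799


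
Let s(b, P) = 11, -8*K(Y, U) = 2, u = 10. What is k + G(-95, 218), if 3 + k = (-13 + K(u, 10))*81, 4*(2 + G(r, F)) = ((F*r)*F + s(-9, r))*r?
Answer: 214449371/2 ≈ 1.0722e+8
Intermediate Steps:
K(Y, U) = -¼ (K(Y, U) = -⅛*2 = -¼)
G(r, F) = -2 + r*(11 + r*F²)/4 (G(r, F) = -2 + (((F*r)*F + 11)*r)/4 = -2 + ((r*F² + 11)*r)/4 = -2 + ((11 + r*F²)*r)/4 = -2 + (r*(11 + r*F²))/4 = -2 + r*(11 + r*F²)/4)
k = -4305/4 (k = -3 + (-13 - ¼)*81 = -3 - 53/4*81 = -3 - 4293/4 = -4305/4 ≈ -1076.3)
k + G(-95, 218) = -4305/4 + (-2 + (11/4)*(-95) + (¼)*218²*(-95)²) = -4305/4 + (-2 - 1045/4 + (¼)*47524*9025) = -4305/4 + (-2 - 1045/4 + 107226025) = -4305/4 + 428903047/4 = 214449371/2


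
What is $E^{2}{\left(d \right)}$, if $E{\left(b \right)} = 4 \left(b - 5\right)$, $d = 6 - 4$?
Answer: $144$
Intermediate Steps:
$d = 2$ ($d = 6 - 4 = 2$)
$E{\left(b \right)} = -20 + 4 b$ ($E{\left(b \right)} = 4 \left(-5 + b\right) = -20 + 4 b$)
$E^{2}{\left(d \right)} = \left(-20 + 4 \cdot 2\right)^{2} = \left(-20 + 8\right)^{2} = \left(-12\right)^{2} = 144$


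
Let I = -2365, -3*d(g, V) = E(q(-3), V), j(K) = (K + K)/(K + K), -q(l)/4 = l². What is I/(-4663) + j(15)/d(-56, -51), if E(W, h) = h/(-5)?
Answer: 16890/79271 ≈ 0.21307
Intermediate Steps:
q(l) = -4*l²
E(W, h) = -h/5 (E(W, h) = h*(-⅕) = -h/5)
j(K) = 1 (j(K) = (2*K)/((2*K)) = (2*K)*(1/(2*K)) = 1)
d(g, V) = V/15 (d(g, V) = -(-1)*V/15 = V/15)
I/(-4663) + j(15)/d(-56, -51) = -2365/(-4663) + 1/((1/15)*(-51)) = -2365*(-1/4663) + 1/(-17/5) = 2365/4663 + 1*(-5/17) = 2365/4663 - 5/17 = 16890/79271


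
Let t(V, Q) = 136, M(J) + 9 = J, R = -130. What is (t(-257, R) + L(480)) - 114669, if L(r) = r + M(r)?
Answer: -113582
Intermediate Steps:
M(J) = -9 + J
L(r) = -9 + 2*r (L(r) = r + (-9 + r) = -9 + 2*r)
(t(-257, R) + L(480)) - 114669 = (136 + (-9 + 2*480)) - 114669 = (136 + (-9 + 960)) - 114669 = (136 + 951) - 114669 = 1087 - 114669 = -113582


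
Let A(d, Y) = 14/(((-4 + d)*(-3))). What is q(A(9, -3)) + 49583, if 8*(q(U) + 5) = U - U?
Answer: 49578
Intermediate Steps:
A(d, Y) = 14/(12 - 3*d)
q(U) = -5 (q(U) = -5 + (U - U)/8 = -5 + (⅛)*0 = -5 + 0 = -5)
q(A(9, -3)) + 49583 = -5 + 49583 = 49578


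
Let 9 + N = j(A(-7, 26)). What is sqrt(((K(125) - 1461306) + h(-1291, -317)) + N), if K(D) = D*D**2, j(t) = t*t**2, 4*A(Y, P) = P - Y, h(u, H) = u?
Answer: sqrt(31429153)/8 ≈ 700.77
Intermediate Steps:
A(Y, P) = -Y/4 + P/4 (A(Y, P) = (P - Y)/4 = -Y/4 + P/4)
j(t) = t**3
K(D) = D**3
N = 35361/64 (N = -9 + (-1/4*(-7) + (1/4)*26)**3 = -9 + (7/4 + 13/2)**3 = -9 + (33/4)**3 = -9 + 35937/64 = 35361/64 ≈ 552.52)
sqrt(((K(125) - 1461306) + h(-1291, -317)) + N) = sqrt(((125**3 - 1461306) - 1291) + 35361/64) = sqrt(((1953125 - 1461306) - 1291) + 35361/64) = sqrt((491819 - 1291) + 35361/64) = sqrt(490528 + 35361/64) = sqrt(31429153/64) = sqrt(31429153)/8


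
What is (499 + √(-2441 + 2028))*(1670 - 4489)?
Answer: -1406681 - 2819*I*√413 ≈ -1.4067e+6 - 57289.0*I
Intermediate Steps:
(499 + √(-2441 + 2028))*(1670 - 4489) = (499 + √(-413))*(-2819) = (499 + I*√413)*(-2819) = -1406681 - 2819*I*√413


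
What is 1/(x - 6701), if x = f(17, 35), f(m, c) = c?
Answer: -1/6666 ≈ -0.00015002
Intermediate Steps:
x = 35
1/(x - 6701) = 1/(35 - 6701) = 1/(-6666) = -1/6666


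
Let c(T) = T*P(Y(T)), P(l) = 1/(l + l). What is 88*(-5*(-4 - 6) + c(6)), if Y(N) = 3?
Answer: 4488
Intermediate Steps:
P(l) = 1/(2*l)
c(T) = T/6 (c(T) = T*((1/2)/3) = T*((1/2)*(1/3)) = T*(1/6) = T/6)
88*(-5*(-4 - 6) + c(6)) = 88*(-5*(-4 - 6) + (1/6)*6) = 88*(-5*(-10) + 1) = 88*(50 + 1) = 88*51 = 4488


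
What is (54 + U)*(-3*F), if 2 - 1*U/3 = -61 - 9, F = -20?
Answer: 16200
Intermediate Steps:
U = 216 (U = 6 - 3*(-61 - 9) = 6 - 3*(-70) = 6 + 210 = 216)
(54 + U)*(-3*F) = (54 + 216)*(-3*(-20)) = 270*60 = 16200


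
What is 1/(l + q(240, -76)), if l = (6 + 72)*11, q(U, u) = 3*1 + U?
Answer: 1/1101 ≈ 0.00090826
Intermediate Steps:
q(U, u) = 3 + U
l = 858 (l = 78*11 = 858)
1/(l + q(240, -76)) = 1/(858 + (3 + 240)) = 1/(858 + 243) = 1/1101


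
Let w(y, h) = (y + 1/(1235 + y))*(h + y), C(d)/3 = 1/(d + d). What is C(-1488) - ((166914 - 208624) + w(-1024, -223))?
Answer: -258544713203/209312 ≈ -1.2352e+6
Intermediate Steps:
C(d) = 3/(2*d) (C(d) = 3/(d + d) = 3/((2*d)) = 3*(1/(2*d)) = 3/(2*d))
w(y, h) = (h + y)*(y + 1/(1235 + y))
C(-1488) - ((166914 - 208624) + w(-1024, -223)) = (3/2)/(-1488) - ((166914 - 208624) + (-223 - 1024 + (-1024)³ + 1235*(-1024)² - 223*(-1024)² + 1235*(-223)*(-1024))/(1235 - 1024)) = (3/2)*(-1/1488) - (-41710 + (-223 - 1024 - 1073741824 + 1235*1048576 - 223*1048576 + 282014720)/211) = -1/992 - (-41710 + (-223 - 1024 - 1073741824 + 1294991360 - 233832448 + 282014720)/211) = -1/992 - (-41710 + (1/211)*269430561) = -1/992 - (-41710 + 269430561/211) = -1/992 - 1*260629751/211 = -1/992 - 260629751/211 = -258544713203/209312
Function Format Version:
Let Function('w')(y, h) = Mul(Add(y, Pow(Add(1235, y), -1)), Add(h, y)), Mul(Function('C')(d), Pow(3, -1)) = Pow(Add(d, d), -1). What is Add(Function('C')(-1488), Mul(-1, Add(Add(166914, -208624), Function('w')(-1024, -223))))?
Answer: Rational(-258544713203, 209312) ≈ -1.2352e+6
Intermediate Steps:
Function('C')(d) = Mul(Rational(3, 2), Pow(d, -1)) (Function('C')(d) = Mul(3, Pow(Add(d, d), -1)) = Mul(3, Pow(Mul(2, d), -1)) = Mul(3, Mul(Rational(1, 2), Pow(d, -1))) = Mul(Rational(3, 2), Pow(d, -1)))
Function('w')(y, h) = Mul(Add(h, y), Add(y, Pow(Add(1235, y), -1)))
Add(Function('C')(-1488), Mul(-1, Add(Add(166914, -208624), Function('w')(-1024, -223)))) = Add(Mul(Rational(3, 2), Pow(-1488, -1)), Mul(-1, Add(Add(166914, -208624), Mul(Pow(Add(1235, -1024), -1), Add(-223, -1024, Pow(-1024, 3), Mul(1235, Pow(-1024, 2)), Mul(-223, Pow(-1024, 2)), Mul(1235, -223, -1024)))))) = Add(Mul(Rational(3, 2), Rational(-1, 1488)), Mul(-1, Add(-41710, Mul(Pow(211, -1), Add(-223, -1024, -1073741824, Mul(1235, 1048576), Mul(-223, 1048576), 282014720))))) = Add(Rational(-1, 992), Mul(-1, Add(-41710, Mul(Rational(1, 211), Add(-223, -1024, -1073741824, 1294991360, -233832448, 282014720))))) = Add(Rational(-1, 992), Mul(-1, Add(-41710, Mul(Rational(1, 211), 269430561)))) = Add(Rational(-1, 992), Mul(-1, Add(-41710, Rational(269430561, 211)))) = Add(Rational(-1, 992), Mul(-1, Rational(260629751, 211))) = Add(Rational(-1, 992), Rational(-260629751, 211)) = Rational(-258544713203, 209312)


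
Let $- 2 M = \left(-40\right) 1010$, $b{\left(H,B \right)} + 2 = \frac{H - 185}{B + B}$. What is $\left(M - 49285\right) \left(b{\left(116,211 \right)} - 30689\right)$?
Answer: $\frac{376699351035}{422} \approx 8.9265 \cdot 10^{8}$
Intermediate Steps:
$b{\left(H,B \right)} = -2 + \frac{-185 + H}{2 B}$ ($b{\left(H,B \right)} = -2 + \frac{H - 185}{B + B} = -2 + \frac{-185 + H}{2 B}$)
$M = 20200$ ($M = - \frac{\left(-40\right) 1010}{2} = \left(- \frac{1}{2}\right) \left(-40400\right) = 20200$)
$\left(M - 49285\right) \left(b{\left(116,211 \right)} - 30689\right) = \left(20200 - 49285\right) \left(\frac{-185 + 116 - 844}{2 \cdot 211} - 30689\right) = - 29085 \left(\frac{1}{2} \cdot \frac{1}{211} \left(-185 + 116 - 844\right) - 30689\right) = - 29085 \left(\frac{1}{2} \cdot \frac{1}{211} \left(-913\right) - 30689\right) = - 29085 \left(- \frac{913}{422} - 30689\right) = \left(-29085\right) \left(- \frac{12951671}{422}\right) = \frac{376699351035}{422}$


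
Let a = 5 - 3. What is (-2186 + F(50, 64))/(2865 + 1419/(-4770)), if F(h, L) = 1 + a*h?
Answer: -3315150/4554877 ≈ -0.72782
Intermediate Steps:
a = 2
F(h, L) = 1 + 2*h
(-2186 + F(50, 64))/(2865 + 1419/(-4770)) = (-2186 + (1 + 2*50))/(2865 + 1419/(-4770)) = (-2186 + (1 + 100))/(2865 + 1419*(-1/4770)) = (-2186 + 101)/(2865 - 473/1590) = -2085/4554877/1590 = -2085*1590/4554877 = -3315150/4554877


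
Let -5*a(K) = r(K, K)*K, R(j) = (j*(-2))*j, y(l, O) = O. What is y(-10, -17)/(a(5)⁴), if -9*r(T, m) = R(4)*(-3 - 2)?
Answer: -111537/655360000 ≈ -0.00017019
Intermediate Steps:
R(j) = -2*j² (R(j) = (-2*j)*j = -2*j²)
r(T, m) = -160/9 (r(T, m) = -(-2*4²)*(-3 - 2)/9 = -(-2*16)*(-5)/9 = -(-32)*(-5)/9 = -⅑*160 = -160/9)
a(K) = 32*K/9 (a(K) = -(-32)*K/9 = 32*K/9)
y(-10, -17)/(a(5)⁴) = -17/(((32/9)*5)⁴) = -17/((160/9)⁴) = -17/655360000/6561 = -17*6561/655360000 = -111537/655360000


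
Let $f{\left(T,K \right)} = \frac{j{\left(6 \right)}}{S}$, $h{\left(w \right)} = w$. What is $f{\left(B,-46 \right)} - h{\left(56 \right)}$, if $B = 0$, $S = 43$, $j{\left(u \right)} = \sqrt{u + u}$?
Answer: $-56 + \frac{2 \sqrt{3}}{43} \approx -55.919$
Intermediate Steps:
$j{\left(u \right)} = \sqrt{2} \sqrt{u}$ ($j{\left(u \right)} = \sqrt{2 u} = \sqrt{2} \sqrt{u}$)
$f{\left(T,K \right)} = \frac{2 \sqrt{3}}{43}$ ($f{\left(T,K \right)} = \frac{\sqrt{2} \sqrt{6}}{43} = 2 \sqrt{3} \cdot \frac{1}{43} = \frac{2 \sqrt{3}}{43}$)
$f{\left(B,-46 \right)} - h{\left(56 \right)} = \frac{2 \sqrt{3}}{43} - 56 = -56 + \frac{2 \sqrt{3}}{43}$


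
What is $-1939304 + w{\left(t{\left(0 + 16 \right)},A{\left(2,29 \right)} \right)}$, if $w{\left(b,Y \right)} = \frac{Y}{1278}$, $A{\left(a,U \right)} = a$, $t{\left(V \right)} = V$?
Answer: $- \frac{1239215255}{639} \approx -1.9393 \cdot 10^{6}$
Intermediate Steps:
$w{\left(b,Y \right)} = \frac{Y}{1278}$ ($w{\left(b,Y \right)} = Y \frac{1}{1278} = \frac{Y}{1278}$)
$-1939304 + w{\left(t{\left(0 + 16 \right)},A{\left(2,29 \right)} \right)} = -1939304 + \frac{1}{1278} \cdot 2 = -1939304 + \frac{1}{639} = - \frac{1239215255}{639}$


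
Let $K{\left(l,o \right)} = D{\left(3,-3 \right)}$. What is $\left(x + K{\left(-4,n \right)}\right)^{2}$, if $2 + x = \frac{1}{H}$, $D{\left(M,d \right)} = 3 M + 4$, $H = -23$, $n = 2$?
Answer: $\frac{63504}{529} \approx 120.05$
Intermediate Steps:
$D{\left(M,d \right)} = 4 + 3 M$
$K{\left(l,o \right)} = 13$ ($K{\left(l,o \right)} = 4 + 3 \cdot 3 = 4 + 9 = 13$)
$x = - \frac{47}{23}$ ($x = -2 + \frac{1}{-23} = -2 - \frac{1}{23} = - \frac{47}{23} \approx -2.0435$)
$\left(x + K{\left(-4,n \right)}\right)^{2} = \left(- \frac{47}{23} + 13\right)^{2} = \left(\frac{252}{23}\right)^{2} = \frac{63504}{529}$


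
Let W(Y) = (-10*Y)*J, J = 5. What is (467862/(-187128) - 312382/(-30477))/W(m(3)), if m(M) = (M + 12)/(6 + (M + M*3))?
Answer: -2455354929/13201620500 ≈ -0.18599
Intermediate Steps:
m(M) = (12 + M)/(6 + 4*M) (m(M) = (12 + M)/(6 + (M + 3*M)) = (12 + M)/(6 + 4*M))
W(Y) = -50*Y (W(Y) = -10*Y*5 = -50*Y)
(467862/(-187128) - 312382/(-30477))/W(m(3)) = (467862/(-187128) - 312382/(-30477))/((-25*(12 + 3)/(3 + 2*3))) = (467862*(-1/187128) - 312382*(-1/30477))/((-25*15/(3 + 6))) = (-77977/31188 + 312382/30477)/((-25*15/9)) = 818451643/(105612964*((-25*15/9))) = 818451643/(105612964*((-50*5/6))) = 818451643/(105612964*(-125/3)) = (818451643/105612964)*(-3/125) = -2455354929/13201620500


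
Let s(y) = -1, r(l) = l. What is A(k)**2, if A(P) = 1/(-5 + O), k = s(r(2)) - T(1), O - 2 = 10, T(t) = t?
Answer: 1/49 ≈ 0.020408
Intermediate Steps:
O = 12 (O = 2 + 10 = 12)
k = -2 (k = -1 - 1*1 = -1 - 1 = -2)
A(P) = 1/7 (A(P) = 1/(-5 + 12) = 1/7)
A(k)**2 = (1/7)**2 = 1/49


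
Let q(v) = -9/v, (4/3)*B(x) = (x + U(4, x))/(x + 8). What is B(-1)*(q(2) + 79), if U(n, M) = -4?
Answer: -2235/56 ≈ -39.911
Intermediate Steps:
B(x) = 3*(-4 + x)/(4*(8 + x)) (B(x) = 3*((x - 4)/(x + 8))/4 = 3*((-4 + x)/(8 + x))/4 = 3*(-4 + x)/(4*(8 + x)))
B(-1)*(q(2) + 79) = (3*(-4 - 1)/(4*(8 - 1)))*(-9/2 + 79) = ((¾)*(-5)/7)*(-9*½ + 79) = ((¾)*(⅐)*(-5))*(-9/2 + 79) = -15/28*149/2 = -2235/56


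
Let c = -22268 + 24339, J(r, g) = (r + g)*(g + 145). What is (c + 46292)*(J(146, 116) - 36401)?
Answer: 1546697103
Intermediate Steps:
J(r, g) = (145 + g)*(g + r) (J(r, g) = (g + r)*(145 + g) = (145 + g)*(g + r))
c = 2071
(c + 46292)*(J(146, 116) - 36401) = (2071 + 46292)*((116² + 145*116 + 145*146 + 116*146) - 36401) = 48363*((13456 + 16820 + 21170 + 16936) - 36401) = 48363*(68382 - 36401) = 48363*31981 = 1546697103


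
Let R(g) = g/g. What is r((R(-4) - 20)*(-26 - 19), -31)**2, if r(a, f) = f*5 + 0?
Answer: 24025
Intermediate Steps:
R(g) = 1
r(a, f) = 5*f (r(a, f) = 5*f + 0 = 5*f)
r((R(-4) - 20)*(-26 - 19), -31)**2 = (5*(-31))**2 = (-155)**2 = 24025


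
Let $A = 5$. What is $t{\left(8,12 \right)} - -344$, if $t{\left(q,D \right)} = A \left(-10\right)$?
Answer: $294$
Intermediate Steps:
$t{\left(q,D \right)} = -50$ ($t{\left(q,D \right)} = 5 \left(-10\right) = -50$)
$t{\left(8,12 \right)} - -344 = -50 - -344 = -50 + 344 = 294$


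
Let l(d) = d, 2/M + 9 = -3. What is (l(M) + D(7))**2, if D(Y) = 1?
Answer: 25/36 ≈ 0.69444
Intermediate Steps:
M = -1/6 (M = 2/(-9 - 3) = 2/(-12) = 2*(-1/12) = -1/6 ≈ -0.16667)
(l(M) + D(7))**2 = (-1/6 + 1)**2 = (5/6)**2 = 25/36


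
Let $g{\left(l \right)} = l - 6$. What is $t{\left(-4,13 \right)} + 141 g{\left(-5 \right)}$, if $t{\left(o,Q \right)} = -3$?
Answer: $-1554$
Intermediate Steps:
$g{\left(l \right)} = -6 + l$ ($g{\left(l \right)} = l - 6 = -6 + l$)
$t{\left(-4,13 \right)} + 141 g{\left(-5 \right)} = -3 + 141 \left(-6 - 5\right) = -3 + 141 \left(-11\right) = -3 - 1551 = -1554$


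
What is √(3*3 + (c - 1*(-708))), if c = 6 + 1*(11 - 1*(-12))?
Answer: √746 ≈ 27.313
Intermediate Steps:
c = 29 (c = 6 + 1*(11 + 12) = 6 + 1*23 = 6 + 23 = 29)
√(3*3 + (c - 1*(-708))) = √(3*3 + (29 - 1*(-708))) = √(9 + (29 + 708)) = √(9 + 737) = √746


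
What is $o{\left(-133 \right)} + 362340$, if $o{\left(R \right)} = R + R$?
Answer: $362074$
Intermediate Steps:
$o{\left(R \right)} = 2 R$
$o{\left(-133 \right)} + 362340 = 2 \left(-133\right) + 362340 = -266 + 362340 = 362074$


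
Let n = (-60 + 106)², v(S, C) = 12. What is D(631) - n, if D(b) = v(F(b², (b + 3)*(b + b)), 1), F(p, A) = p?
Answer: -2104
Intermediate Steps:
D(b) = 12
n = 2116 (n = 46² = 2116)
D(631) - n = 12 - 1*2116 = 12 - 2116 = -2104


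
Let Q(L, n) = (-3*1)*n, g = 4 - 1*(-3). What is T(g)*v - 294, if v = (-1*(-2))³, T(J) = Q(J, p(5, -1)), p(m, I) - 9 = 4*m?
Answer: -990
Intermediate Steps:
g = 7 (g = 4 + 3 = 7)
p(m, I) = 9 + 4*m
Q(L, n) = -3*n
T(J) = -87 (T(J) = -3*(9 + 4*5) = -3*(9 + 20) = -3*29 = -87)
v = 8 (v = 2³ = 8)
T(g)*v - 294 = -87*8 - 294 = -696 - 294 = -990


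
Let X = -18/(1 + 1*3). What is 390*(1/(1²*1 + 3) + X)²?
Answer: 56355/8 ≈ 7044.4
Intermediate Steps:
X = -9/2 (X = -18/(1 + 3) = -18/4 = -3*3/2 = -9/2 ≈ -4.5000)
390*(1/(1²*1 + 3) + X)² = 390*(1/(1²*1 + 3) - 9/2)² = 390*(1/(1*1 + 3) - 9/2)² = 390*(1/(1 + 3) - 9/2)² = 390*(1/4 - 9/2)² = 390*(¼ - 9/2)² = 390*(-17/4)² = 390*(289/16) = 56355/8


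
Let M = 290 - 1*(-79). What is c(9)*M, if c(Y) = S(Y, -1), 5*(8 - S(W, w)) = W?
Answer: 11439/5 ≈ 2287.8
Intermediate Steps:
S(W, w) = 8 - W/5
c(Y) = 8 - Y/5
M = 369 (M = 290 + 79 = 369)
c(9)*M = (8 - ⅕*9)*369 = (8 - 9/5)*369 = (31/5)*369 = 11439/5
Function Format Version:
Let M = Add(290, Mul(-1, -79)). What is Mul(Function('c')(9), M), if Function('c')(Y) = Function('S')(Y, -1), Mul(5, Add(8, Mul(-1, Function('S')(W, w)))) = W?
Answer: Rational(11439, 5) ≈ 2287.8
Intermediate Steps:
Function('S')(W, w) = Add(8, Mul(Rational(-1, 5), W))
Function('c')(Y) = Add(8, Mul(Rational(-1, 5), Y))
M = 369 (M = Add(290, 79) = 369)
Mul(Function('c')(9), M) = Mul(Add(8, Mul(Rational(-1, 5), 9)), 369) = Mul(Add(8, Rational(-9, 5)), 369) = Mul(Rational(31, 5), 369) = Rational(11439, 5)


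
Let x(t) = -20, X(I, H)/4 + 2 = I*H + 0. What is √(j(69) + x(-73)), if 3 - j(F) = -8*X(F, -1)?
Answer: I*√2289 ≈ 47.844*I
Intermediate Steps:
X(I, H) = -8 + 4*H*I (X(I, H) = -8 + 4*(I*H + 0) = -8 + 4*(H*I + 0) = -8 + 4*(H*I) = -8 + 4*H*I)
j(F) = -61 - 32*F (j(F) = 3 - (-8)*(-8 + 4*(-1)*F) = 3 - (-8)*(-8 - 4*F) = 3 - (64 + 32*F) = 3 + (-64 - 32*F) = -61 - 32*F)
√(j(69) + x(-73)) = √((-61 - 32*69) - 20) = √((-61 - 2208) - 20) = √(-2269 - 20) = √(-2289) = I*√2289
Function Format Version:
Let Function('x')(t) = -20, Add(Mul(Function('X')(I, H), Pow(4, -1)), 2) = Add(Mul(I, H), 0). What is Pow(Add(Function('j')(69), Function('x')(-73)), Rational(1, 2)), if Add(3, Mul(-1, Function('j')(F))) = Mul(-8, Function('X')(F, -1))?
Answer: Mul(I, Pow(2289, Rational(1, 2))) ≈ Mul(47.844, I)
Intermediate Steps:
Function('X')(I, H) = Add(-8, Mul(4, H, I)) (Function('X')(I, H) = Add(-8, Mul(4, Add(Mul(I, H), 0))) = Add(-8, Mul(4, Add(Mul(H, I), 0))) = Add(-8, Mul(4, Mul(H, I))) = Add(-8, Mul(4, H, I)))
Function('j')(F) = Add(-61, Mul(-32, F)) (Function('j')(F) = Add(3, Mul(-1, Mul(-8, Add(-8, Mul(4, -1, F))))) = Add(3, Mul(-1, Mul(-8, Add(-8, Mul(-4, F))))) = Add(3, Mul(-1, Add(64, Mul(32, F)))) = Add(3, Add(-64, Mul(-32, F))) = Add(-61, Mul(-32, F)))
Pow(Add(Function('j')(69), Function('x')(-73)), Rational(1, 2)) = Pow(Add(Add(-61, Mul(-32, 69)), -20), Rational(1, 2)) = Pow(Add(Add(-61, -2208), -20), Rational(1, 2)) = Pow(Add(-2269, -20), Rational(1, 2)) = Pow(-2289, Rational(1, 2)) = Mul(I, Pow(2289, Rational(1, 2)))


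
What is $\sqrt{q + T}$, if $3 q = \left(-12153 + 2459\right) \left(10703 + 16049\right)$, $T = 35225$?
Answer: $\frac{i \sqrt{777684639}}{3} \approx 9295.7 i$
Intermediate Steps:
$q = - \frac{259333888}{3}$ ($q = \frac{\left(-12153 + 2459\right) \left(10703 + 16049\right)}{3} = \frac{\left(-9694\right) 26752}{3} = \frac{1}{3} \left(-259333888\right) = - \frac{259333888}{3} \approx -8.6445 \cdot 10^{7}$)
$\sqrt{q + T} = \sqrt{- \frac{259333888}{3} + 35225} = \sqrt{- \frac{259228213}{3}} = \frac{i \sqrt{777684639}}{3}$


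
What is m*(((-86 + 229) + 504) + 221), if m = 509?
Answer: 441812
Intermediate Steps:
m*(((-86 + 229) + 504) + 221) = 509*(((-86 + 229) + 504) + 221) = 509*((143 + 504) + 221) = 509*(647 + 221) = 509*868 = 441812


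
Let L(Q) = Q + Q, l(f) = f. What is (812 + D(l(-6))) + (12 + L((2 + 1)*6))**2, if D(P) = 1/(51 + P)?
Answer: 140221/45 ≈ 3116.0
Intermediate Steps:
L(Q) = 2*Q
(812 + D(l(-6))) + (12 + L((2 + 1)*6))**2 = (812 + 1/(51 - 6)) + (12 + 2*((2 + 1)*6))**2 = (812 + 1/45) + (12 + 2*(3*6))**2 = (812 + 1/45) + (12 + 2*18)**2 = 36541/45 + (12 + 36)**2 = 36541/45 + 48**2 = 36541/45 + 2304 = 140221/45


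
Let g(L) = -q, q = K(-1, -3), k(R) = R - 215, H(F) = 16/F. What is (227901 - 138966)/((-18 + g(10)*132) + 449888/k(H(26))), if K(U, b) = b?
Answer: -247861845/4795058 ≈ -51.691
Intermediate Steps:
k(R) = -215 + R
q = -3
g(L) = 3 (g(L) = -1*(-3) = 3)
(227901 - 138966)/((-18 + g(10)*132) + 449888/k(H(26))) = (227901 - 138966)/((-18 + 3*132) + 449888/(-215 + 16/26)) = 88935/((-18 + 396) + 449888/(-215 + 16*(1/26))) = 88935/(378 + 449888/(-215 + 8/13)) = 88935/(378 + 449888/(-2787/13)) = 88935/(378 + 449888*(-13/2787)) = 88935/(378 - 5848544/2787) = 88935/(-4795058/2787) = 88935*(-2787/4795058) = -247861845/4795058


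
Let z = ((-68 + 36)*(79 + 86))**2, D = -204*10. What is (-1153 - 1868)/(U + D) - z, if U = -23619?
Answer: -238443954193/8553 ≈ -2.7878e+7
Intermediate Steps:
D = -2040
z = 27878400 (z = (-32*165)**2 = (-5280)**2 = 27878400)
(-1153 - 1868)/(U + D) - z = (-1153 - 1868)/(-23619 - 2040) - 1*27878400 = -3021/(-25659) - 27878400 = -3021*(-1/25659) - 27878400 = 1007/8553 - 27878400 = -238443954193/8553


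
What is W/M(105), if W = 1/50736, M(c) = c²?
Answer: 1/559364400 ≈ 1.7877e-9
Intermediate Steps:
W = 1/50736 ≈ 1.9710e-5
W/M(105) = 1/(50736*(105²)) = (1/50736)/11025 = (1/50736)*(1/11025) = 1/559364400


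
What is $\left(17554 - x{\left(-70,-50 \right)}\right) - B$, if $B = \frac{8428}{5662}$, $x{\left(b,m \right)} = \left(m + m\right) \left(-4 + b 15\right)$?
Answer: $- \frac{248696240}{2831} \approx -87848.0$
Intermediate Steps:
$x{\left(b,m \right)} = 2 m \left(-4 + 15 b\right)$
$B = \frac{4214}{2831}$ ($B = 8428 \cdot \frac{1}{5662} = \frac{4214}{2831} \approx 1.4885$)
$\left(17554 - x{\left(-70,-50 \right)}\right) - B = \left(17554 - 2 \left(-50\right) \left(-4 + 15 \left(-70\right)\right)\right) - \frac{4214}{2831} = \left(17554 - 2 \left(-50\right) \left(-4 - 1050\right)\right) - \frac{4214}{2831} = \left(17554 - 2 \left(-50\right) \left(-1054\right)\right) - \frac{4214}{2831} = \left(17554 - 105400\right) - \frac{4214}{2831} = -87846 - \frac{4214}{2831} = - \frac{248696240}{2831}$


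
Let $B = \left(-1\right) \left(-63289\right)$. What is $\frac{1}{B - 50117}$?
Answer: $\frac{1}{13172} \approx 7.5919 \cdot 10^{-5}$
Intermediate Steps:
$B = 63289$
$\frac{1}{B - 50117} = \frac{1}{63289 - 50117} = \frac{1}{13172}$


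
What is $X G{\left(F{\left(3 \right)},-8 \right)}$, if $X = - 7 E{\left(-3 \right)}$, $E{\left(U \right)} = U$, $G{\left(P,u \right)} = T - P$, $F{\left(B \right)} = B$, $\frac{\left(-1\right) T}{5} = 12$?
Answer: $-1323$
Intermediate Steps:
$T = -60$ ($T = \left(-5\right) 12 = -60$)
$G{\left(P,u \right)} = -60 - P$
$X = 21$ ($X = \left(-7\right) \left(-3\right) = 21$)
$X G{\left(F{\left(3 \right)},-8 \right)} = 21 \left(-60 - 3\right) = 21 \left(-63\right) = -1323$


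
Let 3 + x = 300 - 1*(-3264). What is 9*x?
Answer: 32049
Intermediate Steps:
x = 3561 (x = -3 + (300 - 1*(-3264)) = -3 + (300 + 3264) = -3 + 3564 = 3561)
9*x = 9*3561 = 32049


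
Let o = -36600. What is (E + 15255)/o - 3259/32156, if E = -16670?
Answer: -3688933/58845480 ≈ -0.062688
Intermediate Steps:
(E + 15255)/o - 3259/32156 = (-16670 + 15255)/(-36600) - 3259/32156 = -1415*(-1/36600) - 3259*1/32156 = 283/7320 - 3259/32156 = -3688933/58845480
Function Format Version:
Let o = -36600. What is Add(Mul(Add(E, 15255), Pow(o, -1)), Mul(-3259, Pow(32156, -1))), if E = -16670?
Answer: Rational(-3688933, 58845480) ≈ -0.062688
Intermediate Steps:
Add(Mul(Add(E, 15255), Pow(o, -1)), Mul(-3259, Pow(32156, -1))) = Add(Mul(Add(-16670, 15255), Pow(-36600, -1)), Mul(-3259, Pow(32156, -1))) = Add(Mul(-1415, Rational(-1, 36600)), Mul(-3259, Rational(1, 32156))) = Add(Rational(283, 7320), Rational(-3259, 32156)) = Rational(-3688933, 58845480)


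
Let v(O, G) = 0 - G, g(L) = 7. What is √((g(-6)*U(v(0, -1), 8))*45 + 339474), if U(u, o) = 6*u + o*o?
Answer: 2*√90381 ≈ 601.27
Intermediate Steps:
v(O, G) = -G
U(u, o) = o² + 6*u (U(u, o) = 6*u + o² = o² + 6*u)
√((g(-6)*U(v(0, -1), 8))*45 + 339474) = √((7*(8² + 6*(-1*(-1))))*45 + 339474) = √((7*(64 + 6*1))*45 + 339474) = √((7*(64 + 6))*45 + 339474) = √((7*70)*45 + 339474) = √(490*45 + 339474) = √(22050 + 339474) = √361524 = 2*√90381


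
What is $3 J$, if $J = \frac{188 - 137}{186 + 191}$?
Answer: $\frac{153}{377} \approx 0.40584$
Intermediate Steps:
$J = \frac{51}{377} \approx 0.13528$
$3 J = 3 \cdot \frac{51}{377} = \frac{153}{377}$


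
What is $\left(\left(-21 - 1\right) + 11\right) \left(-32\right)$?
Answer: $352$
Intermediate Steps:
$\left(\left(-21 - 1\right) + 11\right) \left(-32\right) = \left(-22 + 11\right) \left(-32\right) = \left(-11\right) \left(-32\right) = 352$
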